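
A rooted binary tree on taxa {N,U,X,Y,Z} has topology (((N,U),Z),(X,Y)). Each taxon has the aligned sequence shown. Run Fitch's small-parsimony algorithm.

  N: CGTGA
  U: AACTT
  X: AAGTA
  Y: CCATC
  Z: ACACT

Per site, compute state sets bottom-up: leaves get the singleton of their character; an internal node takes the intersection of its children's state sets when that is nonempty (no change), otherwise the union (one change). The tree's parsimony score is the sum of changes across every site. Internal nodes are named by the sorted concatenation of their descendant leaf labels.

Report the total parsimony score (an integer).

13

[col 0] NU: children N:{C}, U:{A} ∪→ {A,C}; cost 1
[col 0] NUZ: children NU:{A,C}, Z:{A} ∩→ {A}; cost 0
[col 0] XY: children X:{A}, Y:{C} ∪→ {A,C}; cost 1
[col 0] NUXYZ: children NUZ:{A}, XY:{A,C} ∩→ {A}; cost 0
[col 1] NU: children N:{G}, U:{A} ∪→ {A,G}; cost 1
[col 1] NUZ: children NU:{A,G}, Z:{C} ∪→ {A,C,G}; cost 1
[col 1] XY: children X:{A}, Y:{C} ∪→ {A,C}; cost 1
[col 1] NUXYZ: children NUZ:{A,C,G}, XY:{A,C} ∩→ {A,C}; cost 0
[col 2] NU: children N:{T}, U:{C} ∪→ {C,T}; cost 1
[col 2] NUZ: children NU:{C,T}, Z:{A} ∪→ {A,C,T}; cost 1
[col 2] XY: children X:{G}, Y:{A} ∪→ {A,G}; cost 1
[col 2] NUXYZ: children NUZ:{A,C,T}, XY:{A,G} ∩→ {A}; cost 0
[col 3] NU: children N:{G}, U:{T} ∪→ {G,T}; cost 1
[col 3] NUZ: children NU:{G,T}, Z:{C} ∪→ {C,G,T}; cost 1
[col 3] XY: children X:{T}, Y:{T} ∩→ {T}; cost 0
[col 3] NUXYZ: children NUZ:{C,G,T}, XY:{T} ∩→ {T}; cost 0
[col 4] NU: children N:{A}, U:{T} ∪→ {A,T}; cost 1
[col 4] NUZ: children NU:{A,T}, Z:{T} ∩→ {T}; cost 0
[col 4] XY: children X:{A}, Y:{C} ∪→ {A,C}; cost 1
[col 4] NUXYZ: children NUZ:{T}, XY:{A,C} ∪→ {A,C,T}; cost 1
per-site changes: [2, 3, 3, 2, 3]; total = 13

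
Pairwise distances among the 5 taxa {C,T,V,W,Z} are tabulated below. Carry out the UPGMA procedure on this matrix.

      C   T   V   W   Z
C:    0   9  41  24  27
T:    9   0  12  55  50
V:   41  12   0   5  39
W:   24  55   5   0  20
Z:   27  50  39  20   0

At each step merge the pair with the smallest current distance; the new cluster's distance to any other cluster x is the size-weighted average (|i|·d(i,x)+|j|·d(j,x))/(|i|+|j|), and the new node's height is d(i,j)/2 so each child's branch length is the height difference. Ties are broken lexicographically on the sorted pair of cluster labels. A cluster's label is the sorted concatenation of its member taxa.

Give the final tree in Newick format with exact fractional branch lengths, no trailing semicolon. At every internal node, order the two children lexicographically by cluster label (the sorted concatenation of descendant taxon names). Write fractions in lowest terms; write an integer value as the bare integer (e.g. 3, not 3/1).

((C:9/2,T:9/2):155/12,((V:5/2,W:5/2):49/4,Z:59/4):8/3)

step 1: merge (V,W) at d=5; branch lengths V→5/2, W→5/2; new cluster VW
  updated: d(C,VW)=65/2, d(T,VW)=67/2, d(VW,Z)=59/2
step 2: merge (C,T) at d=9; branch lengths C→9/2, T→9/2; new cluster CT
  updated: d(CT,VW)=33, d(CT,Z)=77/2
step 3: merge (VW,Z) at d=59/2; branch lengths VW→49/4, Z→59/4; new cluster VWZ
  updated: d(CT,VWZ)=209/6
step 4: merge (CT,VWZ) at d=209/6; branch lengths CT→155/12, VWZ→8/3; new cluster CTVWZ
final tree: ((C:9/2,T:9/2):155/12,((V:5/2,W:5/2):49/4,Z:59/4):8/3)
total length: 679/12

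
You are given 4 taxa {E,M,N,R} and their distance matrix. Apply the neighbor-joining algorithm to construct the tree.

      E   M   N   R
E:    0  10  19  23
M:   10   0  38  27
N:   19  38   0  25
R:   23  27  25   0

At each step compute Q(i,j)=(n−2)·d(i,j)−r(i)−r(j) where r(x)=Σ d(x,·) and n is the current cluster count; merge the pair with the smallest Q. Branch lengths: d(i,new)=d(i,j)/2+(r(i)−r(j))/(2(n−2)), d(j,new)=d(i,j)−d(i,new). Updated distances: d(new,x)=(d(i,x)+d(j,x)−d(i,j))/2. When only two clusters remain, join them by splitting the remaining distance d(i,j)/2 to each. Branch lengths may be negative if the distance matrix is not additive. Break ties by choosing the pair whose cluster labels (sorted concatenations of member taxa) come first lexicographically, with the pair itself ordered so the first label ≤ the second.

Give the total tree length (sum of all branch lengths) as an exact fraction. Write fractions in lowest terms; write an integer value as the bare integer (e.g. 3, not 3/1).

177/4

1. join E+M (d=10, Q=-107) ⇒ EM; edges |E|=-3/4, |M|=43/4
  updated: d(EM,N)=47/2, d(EM,R)=20
2. join EM+N (d=47/2, Q=-137/2) ⇒ EMN; edges |EM|=37/4, |N|=57/4
  updated: d(EMN,R)=43/4
3. join EMN+R (d=43/4) ⇒ EMNR; edges |EMN|=43/8, |R|=43/8
final tree: (((E:-3/4,M:43/4):37/4,N:57/4):43/8,R:43/8)
total length: 177/4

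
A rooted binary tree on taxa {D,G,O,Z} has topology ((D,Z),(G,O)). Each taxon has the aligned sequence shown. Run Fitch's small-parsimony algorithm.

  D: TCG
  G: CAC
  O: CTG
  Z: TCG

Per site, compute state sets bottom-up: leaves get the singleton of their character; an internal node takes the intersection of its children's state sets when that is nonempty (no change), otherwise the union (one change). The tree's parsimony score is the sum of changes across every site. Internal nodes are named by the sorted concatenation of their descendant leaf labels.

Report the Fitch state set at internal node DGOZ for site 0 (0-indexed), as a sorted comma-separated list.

C,T

site 0, node DZ: D={T} ∩ Z={T} → {T} (+0)
site 0, node GO: G={C} ∩ O={C} → {C} (+0)
site 0, node DGOZ: DZ={T} ∪ GO={C} → {C,T} (+1)
site 1, node DZ: D={C} ∩ Z={C} → {C} (+0)
site 1, node GO: G={A} ∪ O={T} → {A,T} (+1)
site 1, node DGOZ: DZ={C} ∪ GO={A,T} → {A,C,T} (+1)
site 2, node DZ: D={G} ∩ Z={G} → {G} (+0)
site 2, node GO: G={C} ∪ O={G} → {C,G} (+1)
site 2, node DGOZ: DZ={G} ∩ GO={C,G} → {G} (+0)
per-site changes: [1, 2, 1]; total = 4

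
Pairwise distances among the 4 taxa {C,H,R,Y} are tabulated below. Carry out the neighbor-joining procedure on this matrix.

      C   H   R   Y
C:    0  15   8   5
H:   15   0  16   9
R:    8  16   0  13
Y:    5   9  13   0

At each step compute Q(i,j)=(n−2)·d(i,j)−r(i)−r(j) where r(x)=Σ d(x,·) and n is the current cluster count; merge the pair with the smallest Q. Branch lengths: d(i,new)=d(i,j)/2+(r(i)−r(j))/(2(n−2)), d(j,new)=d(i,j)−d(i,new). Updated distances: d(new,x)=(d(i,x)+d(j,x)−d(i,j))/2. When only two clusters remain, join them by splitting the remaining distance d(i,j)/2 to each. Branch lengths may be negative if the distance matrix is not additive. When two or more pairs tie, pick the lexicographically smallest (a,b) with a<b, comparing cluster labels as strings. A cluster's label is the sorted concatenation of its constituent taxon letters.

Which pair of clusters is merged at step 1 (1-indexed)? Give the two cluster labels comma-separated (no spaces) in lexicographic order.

step 1: merge (C,R) at d=8, Q=-49; branch lengths C→7/4, R→25/4; new cluster CR
  updated: d(CR,H)=23/2, d(CR,Y)=5
step 2: merge (CR,H) at d=23/2, Q=-51/2; branch lengths CR→15/4, H→31/4; new cluster CHR
  updated: d(CHR,Y)=5/4
step 3: merge (CHR,Y) at d=5/4; branch lengths CHR→5/8, Y→5/8; new cluster CHRY
final tree: (((C:7/4,R:25/4):15/4,H:31/4):5/8,Y:5/8)
total length: 83/4

C,R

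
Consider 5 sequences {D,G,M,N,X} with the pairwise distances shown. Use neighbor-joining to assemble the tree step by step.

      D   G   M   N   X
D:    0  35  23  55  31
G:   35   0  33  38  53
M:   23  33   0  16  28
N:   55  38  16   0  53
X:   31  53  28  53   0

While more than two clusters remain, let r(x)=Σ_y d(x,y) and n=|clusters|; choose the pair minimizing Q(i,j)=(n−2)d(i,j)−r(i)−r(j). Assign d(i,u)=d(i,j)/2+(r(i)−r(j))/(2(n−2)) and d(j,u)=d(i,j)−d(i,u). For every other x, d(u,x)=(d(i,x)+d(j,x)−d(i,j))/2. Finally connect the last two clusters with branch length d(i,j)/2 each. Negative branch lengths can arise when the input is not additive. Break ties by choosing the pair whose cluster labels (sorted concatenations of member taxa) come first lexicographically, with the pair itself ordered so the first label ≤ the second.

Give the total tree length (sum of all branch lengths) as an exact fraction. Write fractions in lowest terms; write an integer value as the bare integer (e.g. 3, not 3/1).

665/8

iteration 1: select D,X (d=31, Q=-216); attach at lengths (12, 19); label the merged cluster DX
  updated: d(DX,G)=57/2, d(DX,M)=10, d(DX,N)=77/2
iteration 2: select DX,G (d=57/2, Q=-239/2); attach at lengths (69/8, 159/8); label the merged cluster DGX
  updated: d(DGX,M)=29/4, d(DGX,N)=24
iteration 3: select DGX,M (d=29/4, Q=-189/4); attach at lengths (61/8, -3/8); label the merged cluster DGMX
  updated: d(DGMX,N)=131/8
iteration 4: select DGMX,N (d=131/8); attach at lengths (131/16, 131/16); label the merged cluster DGMNX
final tree: ((((D:12,X:19):69/8,G:159/8):61/8,M:-3/8):131/16,N:131/16)
total length: 665/8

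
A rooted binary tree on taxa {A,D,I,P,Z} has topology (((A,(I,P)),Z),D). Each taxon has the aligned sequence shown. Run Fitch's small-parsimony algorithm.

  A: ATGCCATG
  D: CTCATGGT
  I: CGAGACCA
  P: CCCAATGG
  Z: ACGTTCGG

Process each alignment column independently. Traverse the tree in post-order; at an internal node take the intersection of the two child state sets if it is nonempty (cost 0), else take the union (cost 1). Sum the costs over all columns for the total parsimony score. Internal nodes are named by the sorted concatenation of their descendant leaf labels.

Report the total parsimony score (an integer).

20

site 0, node IP: I={C} ∩ P={C} → {C} (+0)
site 0, node AIP: A={A} ∪ IP={C} → {A,C} (+1)
site 0, node AIPZ: AIP={A,C} ∩ Z={A} → {A} (+0)
site 0, node ADIPZ: AIPZ={A} ∪ D={C} → {A,C} (+1)
site 1, node IP: I={G} ∪ P={C} → {C,G} (+1)
site 1, node AIP: A={T} ∪ IP={C,G} → {C,G,T} (+1)
site 1, node AIPZ: AIP={C,G,T} ∩ Z={C} → {C} (+0)
site 1, node ADIPZ: AIPZ={C} ∪ D={T} → {C,T} (+1)
site 2, node IP: I={A} ∪ P={C} → {A,C} (+1)
site 2, node AIP: A={G} ∪ IP={A,C} → {A,C,G} (+1)
site 2, node AIPZ: AIP={A,C,G} ∩ Z={G} → {G} (+0)
site 2, node ADIPZ: AIPZ={G} ∪ D={C} → {C,G} (+1)
site 3, node IP: I={G} ∪ P={A} → {A,G} (+1)
site 3, node AIP: A={C} ∪ IP={A,G} → {A,C,G} (+1)
site 3, node AIPZ: AIP={A,C,G} ∪ Z={T} → {A,C,G,T} (+1)
site 3, node ADIPZ: AIPZ={A,C,G,T} ∩ D={A} → {A} (+0)
site 4, node IP: I={A} ∩ P={A} → {A} (+0)
site 4, node AIP: A={C} ∪ IP={A} → {A,C} (+1)
site 4, node AIPZ: AIP={A,C} ∪ Z={T} → {A,C,T} (+1)
site 4, node ADIPZ: AIPZ={A,C,T} ∩ D={T} → {T} (+0)
site 5, node IP: I={C} ∪ P={T} → {C,T} (+1)
site 5, node AIP: A={A} ∪ IP={C,T} → {A,C,T} (+1)
site 5, node AIPZ: AIP={A,C,T} ∩ Z={C} → {C} (+0)
site 5, node ADIPZ: AIPZ={C} ∪ D={G} → {C,G} (+1)
site 6, node IP: I={C} ∪ P={G} → {C,G} (+1)
site 6, node AIP: A={T} ∪ IP={C,G} → {C,G,T} (+1)
site 6, node AIPZ: AIP={C,G,T} ∩ Z={G} → {G} (+0)
site 6, node ADIPZ: AIPZ={G} ∩ D={G} → {G} (+0)
site 7, node IP: I={A} ∪ P={G} → {A,G} (+1)
site 7, node AIP: A={G} ∩ IP={A,G} → {G} (+0)
site 7, node AIPZ: AIP={G} ∩ Z={G} → {G} (+0)
site 7, node ADIPZ: AIPZ={G} ∪ D={T} → {G,T} (+1)
per-site changes: [2, 3, 3, 3, 2, 3, 2, 2]; total = 20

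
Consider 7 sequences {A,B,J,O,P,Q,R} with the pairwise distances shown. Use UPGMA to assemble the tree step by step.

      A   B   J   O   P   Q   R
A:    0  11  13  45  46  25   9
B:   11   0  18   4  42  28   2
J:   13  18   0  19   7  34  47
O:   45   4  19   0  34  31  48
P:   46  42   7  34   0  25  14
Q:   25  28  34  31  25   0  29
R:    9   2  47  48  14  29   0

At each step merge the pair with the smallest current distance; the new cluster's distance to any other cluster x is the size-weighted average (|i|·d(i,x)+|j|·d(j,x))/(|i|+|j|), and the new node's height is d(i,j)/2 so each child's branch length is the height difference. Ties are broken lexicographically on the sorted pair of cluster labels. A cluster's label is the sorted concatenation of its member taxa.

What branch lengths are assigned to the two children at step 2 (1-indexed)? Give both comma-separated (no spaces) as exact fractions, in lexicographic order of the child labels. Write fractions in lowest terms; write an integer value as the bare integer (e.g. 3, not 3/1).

7/2,7/2

step 1: merge (B,R) at d=2; branch lengths B→1, R→1; new cluster BR
  updated: d(A,BR)=10, d(BR,J)=65/2, d(BR,O)=26, d(BR,P)=28, d(BR,Q)=57/2
step 2: merge (J,P) at d=7; branch lengths J→7/2, P→7/2; new cluster JP
  updated: d(A,JP)=59/2, d(BR,JP)=121/4, d(JP,O)=53/2, d(JP,Q)=59/2
step 3: merge (A,BR) at d=10; branch lengths A→5, BR→4; new cluster ABR
  updated: d(ABR,JP)=30, d(ABR,O)=97/3, d(ABR,Q)=82/3
step 4: merge (JP,O) at d=53/2; branch lengths JP→39/4, O→53/4; new cluster JOP
  updated: d(ABR,JOP)=277/9, d(JOP,Q)=30
step 5: merge (ABR,Q) at d=82/3; branch lengths ABR→26/3, Q→41/3; new cluster ABQR
  updated: d(ABQR,JOP)=367/12
step 6: merge (ABQR,JOP) at d=367/12; branch lengths ABQR→13/8, JOP→49/24; new cluster ABJOPQR
final tree: (((A:5,(B:1,R:1):4):26/3,Q:41/3):13/8,((J:7/2,P:7/2):39/4,O:53/4):49/24)
total length: 67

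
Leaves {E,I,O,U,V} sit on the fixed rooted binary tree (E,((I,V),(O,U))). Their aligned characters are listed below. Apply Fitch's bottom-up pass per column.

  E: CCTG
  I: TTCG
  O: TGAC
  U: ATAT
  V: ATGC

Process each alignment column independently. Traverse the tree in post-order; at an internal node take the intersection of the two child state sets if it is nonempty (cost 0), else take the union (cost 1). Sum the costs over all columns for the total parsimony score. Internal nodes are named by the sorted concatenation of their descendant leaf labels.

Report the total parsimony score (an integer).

site 0, node IV: I={T} ∪ V={A} → {A,T} (+1)
site 0, node OU: O={T} ∪ U={A} → {A,T} (+1)
site 0, node IOUV: IV={A,T} ∩ OU={A,T} → {A,T} (+0)
site 0, node EIOUV: E={C} ∪ IOUV={A,T} → {A,C,T} (+1)
site 1, node IV: I={T} ∩ V={T} → {T} (+0)
site 1, node OU: O={G} ∪ U={T} → {G,T} (+1)
site 1, node IOUV: IV={T} ∩ OU={G,T} → {T} (+0)
site 1, node EIOUV: E={C} ∪ IOUV={T} → {C,T} (+1)
site 2, node IV: I={C} ∪ V={G} → {C,G} (+1)
site 2, node OU: O={A} ∩ U={A} → {A} (+0)
site 2, node IOUV: IV={C,G} ∪ OU={A} → {A,C,G} (+1)
site 2, node EIOUV: E={T} ∪ IOUV={A,C,G} → {A,C,G,T} (+1)
site 3, node IV: I={G} ∪ V={C} → {C,G} (+1)
site 3, node OU: O={C} ∪ U={T} → {C,T} (+1)
site 3, node IOUV: IV={C,G} ∩ OU={C,T} → {C} (+0)
site 3, node EIOUV: E={G} ∪ IOUV={C} → {C,G} (+1)
per-site changes: [3, 2, 3, 3]; total = 11

11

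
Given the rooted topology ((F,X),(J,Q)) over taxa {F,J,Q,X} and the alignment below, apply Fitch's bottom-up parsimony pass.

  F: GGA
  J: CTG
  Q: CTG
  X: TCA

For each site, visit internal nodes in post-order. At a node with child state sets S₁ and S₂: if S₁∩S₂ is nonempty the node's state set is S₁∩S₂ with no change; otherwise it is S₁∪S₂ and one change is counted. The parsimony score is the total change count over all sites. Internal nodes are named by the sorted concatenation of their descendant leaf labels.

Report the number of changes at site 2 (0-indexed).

[col 0] FX: children F:{G}, X:{T} ∪→ {G,T}; cost 1
[col 0] JQ: children J:{C}, Q:{C} ∩→ {C}; cost 0
[col 0] FJQX: children FX:{G,T}, JQ:{C} ∪→ {C,G,T}; cost 1
[col 1] FX: children F:{G}, X:{C} ∪→ {C,G}; cost 1
[col 1] JQ: children J:{T}, Q:{T} ∩→ {T}; cost 0
[col 1] FJQX: children FX:{C,G}, JQ:{T} ∪→ {C,G,T}; cost 1
[col 2] FX: children F:{A}, X:{A} ∩→ {A}; cost 0
[col 2] JQ: children J:{G}, Q:{G} ∩→ {G}; cost 0
[col 2] FJQX: children FX:{A}, JQ:{G} ∪→ {A,G}; cost 1
per-site changes: [2, 2, 1]; total = 5

1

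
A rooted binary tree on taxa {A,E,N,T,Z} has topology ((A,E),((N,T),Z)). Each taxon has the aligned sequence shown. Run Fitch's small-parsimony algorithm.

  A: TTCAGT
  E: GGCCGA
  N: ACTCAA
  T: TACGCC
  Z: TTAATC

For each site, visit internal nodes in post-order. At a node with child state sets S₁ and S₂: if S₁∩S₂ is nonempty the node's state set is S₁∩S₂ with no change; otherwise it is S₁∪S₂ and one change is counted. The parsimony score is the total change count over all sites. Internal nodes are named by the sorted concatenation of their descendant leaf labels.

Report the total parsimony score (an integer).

16

site 0, node AE: A={T} ∪ E={G} → {G,T} (+1)
site 0, node NT: N={A} ∪ T={T} → {A,T} (+1)
site 0, node NTZ: NT={A,T} ∩ Z={T} → {T} (+0)
site 0, node AENTZ: AE={G,T} ∩ NTZ={T} → {T} (+0)
site 1, node AE: A={T} ∪ E={G} → {G,T} (+1)
site 1, node NT: N={C} ∪ T={A} → {A,C} (+1)
site 1, node NTZ: NT={A,C} ∪ Z={T} → {A,C,T} (+1)
site 1, node AENTZ: AE={G,T} ∩ NTZ={A,C,T} → {T} (+0)
site 2, node AE: A={C} ∩ E={C} → {C} (+0)
site 2, node NT: N={T} ∪ T={C} → {C,T} (+1)
site 2, node NTZ: NT={C,T} ∪ Z={A} → {A,C,T} (+1)
site 2, node AENTZ: AE={C} ∩ NTZ={A,C,T} → {C} (+0)
site 3, node AE: A={A} ∪ E={C} → {A,C} (+1)
site 3, node NT: N={C} ∪ T={G} → {C,G} (+1)
site 3, node NTZ: NT={C,G} ∪ Z={A} → {A,C,G} (+1)
site 3, node AENTZ: AE={A,C} ∩ NTZ={A,C,G} → {A,C} (+0)
site 4, node AE: A={G} ∩ E={G} → {G} (+0)
site 4, node NT: N={A} ∪ T={C} → {A,C} (+1)
site 4, node NTZ: NT={A,C} ∪ Z={T} → {A,C,T} (+1)
site 4, node AENTZ: AE={G} ∪ NTZ={A,C,T} → {A,C,G,T} (+1)
site 5, node AE: A={T} ∪ E={A} → {A,T} (+1)
site 5, node NT: N={A} ∪ T={C} → {A,C} (+1)
site 5, node NTZ: NT={A,C} ∩ Z={C} → {C} (+0)
site 5, node AENTZ: AE={A,T} ∪ NTZ={C} → {A,C,T} (+1)
per-site changes: [2, 3, 2, 3, 3, 3]; total = 16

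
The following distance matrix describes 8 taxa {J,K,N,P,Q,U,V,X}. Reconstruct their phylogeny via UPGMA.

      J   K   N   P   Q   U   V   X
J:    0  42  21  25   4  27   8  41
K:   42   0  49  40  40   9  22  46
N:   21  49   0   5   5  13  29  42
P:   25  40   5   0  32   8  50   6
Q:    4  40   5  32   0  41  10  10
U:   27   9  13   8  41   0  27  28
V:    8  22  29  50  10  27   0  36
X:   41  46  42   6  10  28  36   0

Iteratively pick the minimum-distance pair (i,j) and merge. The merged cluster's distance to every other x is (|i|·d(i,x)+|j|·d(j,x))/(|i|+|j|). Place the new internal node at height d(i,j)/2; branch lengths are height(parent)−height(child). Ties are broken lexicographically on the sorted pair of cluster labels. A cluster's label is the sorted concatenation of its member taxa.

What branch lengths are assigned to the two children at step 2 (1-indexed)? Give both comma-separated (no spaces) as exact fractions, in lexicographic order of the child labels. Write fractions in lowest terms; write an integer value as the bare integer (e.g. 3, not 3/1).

step 1: merge (J,Q) at d=4; branch lengths J→2, Q→2; new cluster JQ
  updated: d(JQ,K)=41, d(JQ,N)=13, d(JQ,P)=57/2, d(JQ,U)=34, d(JQ,V)=9, d(JQ,X)=51/2
step 2: merge (N,P) at d=5; branch lengths N→5/2, P→5/2; new cluster NP
  updated: d(JQ,NP)=83/4, d(K,NP)=89/2, d(NP,U)=21/2, d(NP,V)=79/2, d(NP,X)=24
step 3: merge (JQ,V) at d=9; branch lengths JQ→5/2, V→9/2; new cluster JQV
  updated: d(JQV,K)=104/3, d(JQV,NP)=27, d(JQV,U)=95/3, d(JQV,X)=29
step 4: merge (K,U) at d=9; branch lengths K→9/2, U→9/2; new cluster KU
  updated: d(JQV,KU)=199/6, d(KU,NP)=55/2, d(KU,X)=37
step 5: merge (NP,X) at d=24; branch lengths NP→19/2, X→12; new cluster NPX
  updated: d(JQV,NPX)=83/3, d(KU,NPX)=92/3
step 6: merge (JQV,NPX) at d=83/3; branch lengths JQV→28/3, NPX→11/6; new cluster JNPQVX
  updated: d(JNPQVX,KU)=383/12
step 7: merge (JNPQVX,KU) at d=383/12; branch lengths JNPQVX→17/8, KU→275/24; new cluster JKNPQUVX
final tree: ((((J:2,Q:2):5/2,V:9/2):28/3,((N:5/2,P:5/2):19/2,X:12):11/6):17/8,(K:9/2,U:9/2):275/24)
total length: 285/4

5/2,5/2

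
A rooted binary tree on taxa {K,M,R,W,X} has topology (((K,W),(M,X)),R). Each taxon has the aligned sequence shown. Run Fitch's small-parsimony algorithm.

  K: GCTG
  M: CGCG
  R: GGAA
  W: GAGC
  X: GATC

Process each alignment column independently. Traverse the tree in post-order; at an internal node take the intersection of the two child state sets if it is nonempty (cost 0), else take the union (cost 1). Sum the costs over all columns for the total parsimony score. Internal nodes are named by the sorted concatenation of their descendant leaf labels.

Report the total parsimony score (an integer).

[col 0] KW: children K:{G}, W:{G} ∩→ {G}; cost 0
[col 0] MX: children M:{C}, X:{G} ∪→ {C,G}; cost 1
[col 0] KMWX: children KW:{G}, MX:{C,G} ∩→ {G}; cost 0
[col 0] KMRWX: children KMWX:{G}, R:{G} ∩→ {G}; cost 0
[col 1] KW: children K:{C}, W:{A} ∪→ {A,C}; cost 1
[col 1] MX: children M:{G}, X:{A} ∪→ {A,G}; cost 1
[col 1] KMWX: children KW:{A,C}, MX:{A,G} ∩→ {A}; cost 0
[col 1] KMRWX: children KMWX:{A}, R:{G} ∪→ {A,G}; cost 1
[col 2] KW: children K:{T}, W:{G} ∪→ {G,T}; cost 1
[col 2] MX: children M:{C}, X:{T} ∪→ {C,T}; cost 1
[col 2] KMWX: children KW:{G,T}, MX:{C,T} ∩→ {T}; cost 0
[col 2] KMRWX: children KMWX:{T}, R:{A} ∪→ {A,T}; cost 1
[col 3] KW: children K:{G}, W:{C} ∪→ {C,G}; cost 1
[col 3] MX: children M:{G}, X:{C} ∪→ {C,G}; cost 1
[col 3] KMWX: children KW:{C,G}, MX:{C,G} ∩→ {C,G}; cost 0
[col 3] KMRWX: children KMWX:{C,G}, R:{A} ∪→ {A,C,G}; cost 1
per-site changes: [1, 3, 3, 3]; total = 10

10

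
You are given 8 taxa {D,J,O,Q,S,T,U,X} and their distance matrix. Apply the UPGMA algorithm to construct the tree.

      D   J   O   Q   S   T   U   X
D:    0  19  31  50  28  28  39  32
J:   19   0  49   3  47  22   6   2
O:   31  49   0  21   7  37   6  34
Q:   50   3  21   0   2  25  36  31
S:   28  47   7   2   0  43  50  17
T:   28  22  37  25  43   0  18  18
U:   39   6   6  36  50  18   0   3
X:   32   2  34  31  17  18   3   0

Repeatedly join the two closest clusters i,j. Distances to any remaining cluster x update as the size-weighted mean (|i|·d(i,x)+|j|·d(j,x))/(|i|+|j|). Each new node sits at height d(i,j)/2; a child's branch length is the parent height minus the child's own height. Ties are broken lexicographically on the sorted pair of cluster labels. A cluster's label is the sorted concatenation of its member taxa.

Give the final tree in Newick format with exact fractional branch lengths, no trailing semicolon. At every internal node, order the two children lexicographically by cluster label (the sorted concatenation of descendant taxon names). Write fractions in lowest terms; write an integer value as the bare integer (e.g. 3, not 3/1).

iteration 1: select J,X (d=2); attach at lengths (1, 1); label the merged cluster JX
  updated: d(D,JX)=51/2, d(JX,O)=83/2, d(JX,Q)=17, d(JX,S)=32, d(JX,T)=20, d(JX,U)=9/2
iteration 2: select Q,S (d=2); attach at lengths (1, 1); label the merged cluster QS
  updated: d(D,QS)=39, d(JX,QS)=49/2, d(O,QS)=14, d(QS,T)=34, d(QS,U)=43
iteration 3: select JX,U (d=9/2); attach at lengths (5/4, 9/4); label the merged cluster JUX
  updated: d(D,JUX)=30, d(JUX,O)=89/3, d(JUX,QS)=92/3, d(JUX,T)=58/3
iteration 4: select O,QS (d=14); attach at lengths (7, 6); label the merged cluster OQS
  updated: d(D,OQS)=109/3, d(JUX,OQS)=91/3, d(OQS,T)=35
iteration 5: select JUX,T (d=58/3); attach at lengths (89/12, 29/3); label the merged cluster JTUX
  updated: d(D,JTUX)=59/2, d(JTUX,OQS)=63/2
iteration 6: select D,JTUX (d=59/2); attach at lengths (59/4, 61/12); label the merged cluster DJTUX
  updated: d(DJTUX,OQS)=487/15
iteration 7: select DJTUX,OQS (d=487/15); attach at lengths (89/60, 277/30); label the merged cluster DJOQSTUX
final tree: ((D:59/4,(((J:1,X:1):5/4,U:9/4):89/12,T:29/3):61/12):89/60,(O:7,(Q:1,S:1):6):277/30)
total length: 1022/15

((D:59/4,(((J:1,X:1):5/4,U:9/4):89/12,T:29/3):61/12):89/60,(O:7,(Q:1,S:1):6):277/30)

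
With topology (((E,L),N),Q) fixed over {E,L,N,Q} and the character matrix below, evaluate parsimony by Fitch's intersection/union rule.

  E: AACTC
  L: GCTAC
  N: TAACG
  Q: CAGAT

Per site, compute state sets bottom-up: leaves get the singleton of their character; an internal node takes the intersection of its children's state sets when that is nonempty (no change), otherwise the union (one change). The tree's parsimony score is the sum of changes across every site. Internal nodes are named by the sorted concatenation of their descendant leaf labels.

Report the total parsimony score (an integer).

11

[col 0] EL: children E:{A}, L:{G} ∪→ {A,G}; cost 1
[col 0] ELN: children EL:{A,G}, N:{T} ∪→ {A,G,T}; cost 1
[col 0] ELNQ: children ELN:{A,G,T}, Q:{C} ∪→ {A,C,G,T}; cost 1
[col 1] EL: children E:{A}, L:{C} ∪→ {A,C}; cost 1
[col 1] ELN: children EL:{A,C}, N:{A} ∩→ {A}; cost 0
[col 1] ELNQ: children ELN:{A}, Q:{A} ∩→ {A}; cost 0
[col 2] EL: children E:{C}, L:{T} ∪→ {C,T}; cost 1
[col 2] ELN: children EL:{C,T}, N:{A} ∪→ {A,C,T}; cost 1
[col 2] ELNQ: children ELN:{A,C,T}, Q:{G} ∪→ {A,C,G,T}; cost 1
[col 3] EL: children E:{T}, L:{A} ∪→ {A,T}; cost 1
[col 3] ELN: children EL:{A,T}, N:{C} ∪→ {A,C,T}; cost 1
[col 3] ELNQ: children ELN:{A,C,T}, Q:{A} ∩→ {A}; cost 0
[col 4] EL: children E:{C}, L:{C} ∩→ {C}; cost 0
[col 4] ELN: children EL:{C}, N:{G} ∪→ {C,G}; cost 1
[col 4] ELNQ: children ELN:{C,G}, Q:{T} ∪→ {C,G,T}; cost 1
per-site changes: [3, 1, 3, 2, 2]; total = 11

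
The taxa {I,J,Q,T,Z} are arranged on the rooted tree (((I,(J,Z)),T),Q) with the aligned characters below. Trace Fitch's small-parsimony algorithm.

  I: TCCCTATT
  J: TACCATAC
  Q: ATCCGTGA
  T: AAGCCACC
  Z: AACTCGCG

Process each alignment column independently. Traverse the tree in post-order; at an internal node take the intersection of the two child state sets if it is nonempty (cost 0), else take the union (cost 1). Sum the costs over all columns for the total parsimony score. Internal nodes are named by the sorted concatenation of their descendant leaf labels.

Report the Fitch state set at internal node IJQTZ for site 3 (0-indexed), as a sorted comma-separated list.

C

[col 0] JZ: children J:{T}, Z:{A} ∪→ {A,T}; cost 1
[col 0] IJZ: children I:{T}, JZ:{A,T} ∩→ {T}; cost 0
[col 0] IJTZ: children IJZ:{T}, T:{A} ∪→ {A,T}; cost 1
[col 0] IJQTZ: children IJTZ:{A,T}, Q:{A} ∩→ {A}; cost 0
[col 1] JZ: children J:{A}, Z:{A} ∩→ {A}; cost 0
[col 1] IJZ: children I:{C}, JZ:{A} ∪→ {A,C}; cost 1
[col 1] IJTZ: children IJZ:{A,C}, T:{A} ∩→ {A}; cost 0
[col 1] IJQTZ: children IJTZ:{A}, Q:{T} ∪→ {A,T}; cost 1
[col 2] JZ: children J:{C}, Z:{C} ∩→ {C}; cost 0
[col 2] IJZ: children I:{C}, JZ:{C} ∩→ {C}; cost 0
[col 2] IJTZ: children IJZ:{C}, T:{G} ∪→ {C,G}; cost 1
[col 2] IJQTZ: children IJTZ:{C,G}, Q:{C} ∩→ {C}; cost 0
[col 3] JZ: children J:{C}, Z:{T} ∪→ {C,T}; cost 1
[col 3] IJZ: children I:{C}, JZ:{C,T} ∩→ {C}; cost 0
[col 3] IJTZ: children IJZ:{C}, T:{C} ∩→ {C}; cost 0
[col 3] IJQTZ: children IJTZ:{C}, Q:{C} ∩→ {C}; cost 0
[col 4] JZ: children J:{A}, Z:{C} ∪→ {A,C}; cost 1
[col 4] IJZ: children I:{T}, JZ:{A,C} ∪→ {A,C,T}; cost 1
[col 4] IJTZ: children IJZ:{A,C,T}, T:{C} ∩→ {C}; cost 0
[col 4] IJQTZ: children IJTZ:{C}, Q:{G} ∪→ {C,G}; cost 1
[col 5] JZ: children J:{T}, Z:{G} ∪→ {G,T}; cost 1
[col 5] IJZ: children I:{A}, JZ:{G,T} ∪→ {A,G,T}; cost 1
[col 5] IJTZ: children IJZ:{A,G,T}, T:{A} ∩→ {A}; cost 0
[col 5] IJQTZ: children IJTZ:{A}, Q:{T} ∪→ {A,T}; cost 1
[col 6] JZ: children J:{A}, Z:{C} ∪→ {A,C}; cost 1
[col 6] IJZ: children I:{T}, JZ:{A,C} ∪→ {A,C,T}; cost 1
[col 6] IJTZ: children IJZ:{A,C,T}, T:{C} ∩→ {C}; cost 0
[col 6] IJQTZ: children IJTZ:{C}, Q:{G} ∪→ {C,G}; cost 1
[col 7] JZ: children J:{C}, Z:{G} ∪→ {C,G}; cost 1
[col 7] IJZ: children I:{T}, JZ:{C,G} ∪→ {C,G,T}; cost 1
[col 7] IJTZ: children IJZ:{C,G,T}, T:{C} ∩→ {C}; cost 0
[col 7] IJQTZ: children IJTZ:{C}, Q:{A} ∪→ {A,C}; cost 1
per-site changes: [2, 2, 1, 1, 3, 3, 3, 3]; total = 18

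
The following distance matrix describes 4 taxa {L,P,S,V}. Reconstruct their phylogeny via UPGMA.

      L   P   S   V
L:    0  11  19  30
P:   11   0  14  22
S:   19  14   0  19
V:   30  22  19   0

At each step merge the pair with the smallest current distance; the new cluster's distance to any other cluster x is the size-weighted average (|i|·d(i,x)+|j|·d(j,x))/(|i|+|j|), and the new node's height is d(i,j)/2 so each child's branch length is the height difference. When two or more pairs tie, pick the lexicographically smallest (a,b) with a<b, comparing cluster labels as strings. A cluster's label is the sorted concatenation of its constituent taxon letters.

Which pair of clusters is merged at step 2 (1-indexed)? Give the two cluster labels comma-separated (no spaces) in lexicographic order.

LP,S

1. join L+P (d=11) ⇒ LP; edges |L|=11/2, |P|=11/2
  updated: d(LP,S)=33/2, d(LP,V)=26
2. join LP+S (d=33/2) ⇒ LPS; edges |LP|=11/4, |S|=33/4
  updated: d(LPS,V)=71/3
3. join LPS+V (d=71/3) ⇒ LPSV; edges |LPS|=43/12, |V|=71/6
final tree: (((L:11/2,P:11/2):11/4,S:33/4):43/12,V:71/6)
total length: 449/12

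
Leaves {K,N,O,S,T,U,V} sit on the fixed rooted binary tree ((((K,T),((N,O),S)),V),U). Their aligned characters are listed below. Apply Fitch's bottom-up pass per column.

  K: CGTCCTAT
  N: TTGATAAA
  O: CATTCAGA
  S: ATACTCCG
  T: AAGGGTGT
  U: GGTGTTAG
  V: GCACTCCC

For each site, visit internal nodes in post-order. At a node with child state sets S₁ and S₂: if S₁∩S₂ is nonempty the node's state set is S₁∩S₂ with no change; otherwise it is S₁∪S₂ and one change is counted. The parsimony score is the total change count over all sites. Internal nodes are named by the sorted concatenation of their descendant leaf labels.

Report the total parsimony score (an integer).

29

KT@0: {C} ∪ {A} = {A,C} (union, +1)
NO@0: {T} ∪ {C} = {C,T} (union, +1)
NOS@0: {C,T} ∪ {A} = {A,C,T} (union, +1)
KNOST@0: {A,C} ∩ {A,C,T} = {A,C} (intersection, +0)
KNOSTV@0: {A,C} ∪ {G} = {A,C,G} (union, +1)
KNOSTUV@0: {A,C,G} ∩ {G} = {G} (intersection, +0)
KT@1: {G} ∪ {A} = {A,G} (union, +1)
NO@1: {T} ∪ {A} = {A,T} (union, +1)
NOS@1: {A,T} ∩ {T} = {T} (intersection, +0)
KNOST@1: {A,G} ∪ {T} = {A,G,T} (union, +1)
KNOSTV@1: {A,G,T} ∪ {C} = {A,C,G,T} (union, +1)
KNOSTUV@1: {A,C,G,T} ∩ {G} = {G} (intersection, +0)
KT@2: {T} ∪ {G} = {G,T} (union, +1)
NO@2: {G} ∪ {T} = {G,T} (union, +1)
NOS@2: {G,T} ∪ {A} = {A,G,T} (union, +1)
KNOST@2: {G,T} ∩ {A,G,T} = {G,T} (intersection, +0)
KNOSTV@2: {G,T} ∪ {A} = {A,G,T} (union, +1)
KNOSTUV@2: {A,G,T} ∩ {T} = {T} (intersection, +0)
KT@3: {C} ∪ {G} = {C,G} (union, +1)
NO@3: {A} ∪ {T} = {A,T} (union, +1)
NOS@3: {A,T} ∪ {C} = {A,C,T} (union, +1)
KNOST@3: {C,G} ∩ {A,C,T} = {C} (intersection, +0)
KNOSTV@3: {C} ∩ {C} = {C} (intersection, +0)
KNOSTUV@3: {C} ∪ {G} = {C,G} (union, +1)
KT@4: {C} ∪ {G} = {C,G} (union, +1)
NO@4: {T} ∪ {C} = {C,T} (union, +1)
NOS@4: {C,T} ∩ {T} = {T} (intersection, +0)
KNOST@4: {C,G} ∪ {T} = {C,G,T} (union, +1)
KNOSTV@4: {C,G,T} ∩ {T} = {T} (intersection, +0)
KNOSTUV@4: {T} ∩ {T} = {T} (intersection, +0)
KT@5: {T} ∩ {T} = {T} (intersection, +0)
NO@5: {A} ∩ {A} = {A} (intersection, +0)
NOS@5: {A} ∪ {C} = {A,C} (union, +1)
KNOST@5: {T} ∪ {A,C} = {A,C,T} (union, +1)
KNOSTV@5: {A,C,T} ∩ {C} = {C} (intersection, +0)
KNOSTUV@5: {C} ∪ {T} = {C,T} (union, +1)
KT@6: {A} ∪ {G} = {A,G} (union, +1)
NO@6: {A} ∪ {G} = {A,G} (union, +1)
NOS@6: {A,G} ∪ {C} = {A,C,G} (union, +1)
KNOST@6: {A,G} ∩ {A,C,G} = {A,G} (intersection, +0)
KNOSTV@6: {A,G} ∪ {C} = {A,C,G} (union, +1)
KNOSTUV@6: {A,C,G} ∩ {A} = {A} (intersection, +0)
KT@7: {T} ∩ {T} = {T} (intersection, +0)
NO@7: {A} ∩ {A} = {A} (intersection, +0)
NOS@7: {A} ∪ {G} = {A,G} (union, +1)
KNOST@7: {T} ∪ {A,G} = {A,G,T} (union, +1)
KNOSTV@7: {A,G,T} ∪ {C} = {A,C,G,T} (union, +1)
KNOSTUV@7: {A,C,G,T} ∩ {G} = {G} (intersection, +0)
per-site changes: [4, 4, 4, 4, 3, 3, 4, 3]; total = 29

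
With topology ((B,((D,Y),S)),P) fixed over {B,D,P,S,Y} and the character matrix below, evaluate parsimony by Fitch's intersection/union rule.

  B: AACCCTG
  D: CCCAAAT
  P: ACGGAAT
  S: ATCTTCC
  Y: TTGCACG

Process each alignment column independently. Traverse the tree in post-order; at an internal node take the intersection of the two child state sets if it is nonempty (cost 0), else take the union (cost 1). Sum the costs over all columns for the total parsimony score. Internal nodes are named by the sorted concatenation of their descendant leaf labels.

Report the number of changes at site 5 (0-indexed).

DY@0: {C} ∪ {T} = {C,T} (union, +1)
DSY@0: {C,T} ∪ {A} = {A,C,T} (union, +1)
BDSY@0: {A} ∩ {A,C,T} = {A} (intersection, +0)
BDPSY@0: {A} ∩ {A} = {A} (intersection, +0)
DY@1: {C} ∪ {T} = {C,T} (union, +1)
DSY@1: {C,T} ∩ {T} = {T} (intersection, +0)
BDSY@1: {A} ∪ {T} = {A,T} (union, +1)
BDPSY@1: {A,T} ∪ {C} = {A,C,T} (union, +1)
DY@2: {C} ∪ {G} = {C,G} (union, +1)
DSY@2: {C,G} ∩ {C} = {C} (intersection, +0)
BDSY@2: {C} ∩ {C} = {C} (intersection, +0)
BDPSY@2: {C} ∪ {G} = {C,G} (union, +1)
DY@3: {A} ∪ {C} = {A,C} (union, +1)
DSY@3: {A,C} ∪ {T} = {A,C,T} (union, +1)
BDSY@3: {C} ∩ {A,C,T} = {C} (intersection, +0)
BDPSY@3: {C} ∪ {G} = {C,G} (union, +1)
DY@4: {A} ∩ {A} = {A} (intersection, +0)
DSY@4: {A} ∪ {T} = {A,T} (union, +1)
BDSY@4: {C} ∪ {A,T} = {A,C,T} (union, +1)
BDPSY@4: {A,C,T} ∩ {A} = {A} (intersection, +0)
DY@5: {A} ∪ {C} = {A,C} (union, +1)
DSY@5: {A,C} ∩ {C} = {C} (intersection, +0)
BDSY@5: {T} ∪ {C} = {C,T} (union, +1)
BDPSY@5: {C,T} ∪ {A} = {A,C,T} (union, +1)
DY@6: {T} ∪ {G} = {G,T} (union, +1)
DSY@6: {G,T} ∪ {C} = {C,G,T} (union, +1)
BDSY@6: {G} ∩ {C,G,T} = {G} (intersection, +0)
BDPSY@6: {G} ∪ {T} = {G,T} (union, +1)
per-site changes: [2, 3, 2, 3, 2, 3, 3]; total = 18

3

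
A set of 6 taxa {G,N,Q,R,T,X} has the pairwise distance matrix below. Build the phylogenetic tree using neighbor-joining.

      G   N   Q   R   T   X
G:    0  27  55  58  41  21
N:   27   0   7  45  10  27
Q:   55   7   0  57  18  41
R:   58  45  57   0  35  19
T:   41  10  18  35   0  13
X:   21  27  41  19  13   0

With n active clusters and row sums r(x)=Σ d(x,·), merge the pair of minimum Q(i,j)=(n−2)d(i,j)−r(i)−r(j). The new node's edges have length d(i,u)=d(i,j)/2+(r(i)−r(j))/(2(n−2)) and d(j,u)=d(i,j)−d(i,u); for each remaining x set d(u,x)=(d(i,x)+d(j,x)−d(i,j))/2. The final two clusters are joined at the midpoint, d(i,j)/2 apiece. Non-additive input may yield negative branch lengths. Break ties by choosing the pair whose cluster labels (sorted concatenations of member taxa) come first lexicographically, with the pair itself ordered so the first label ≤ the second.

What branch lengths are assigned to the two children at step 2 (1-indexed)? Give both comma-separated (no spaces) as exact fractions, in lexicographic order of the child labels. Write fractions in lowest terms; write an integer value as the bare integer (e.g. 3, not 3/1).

step 1: merge (N,Q) at d=7, Q=-266; branch lengths N→-17/4, Q→45/4; new cluster NQ
  updated: d(G,NQ)=75/2, d(NQ,R)=95/2, d(NQ,T)=21/2, d(NQ,X)=61/2
step 2: merge (NQ,T) at d=21/2, Q=-194; branch lengths NQ→29/3, T→5/6; new cluster NQT
  updated: d(G,NQT)=34, d(NQT,R)=36, d(NQT,X)=33/2
step 3: merge (G,NQT) at d=34, Q=-263/2; branch lengths G→189/8, NQT→83/8; new cluster GNQT
  updated: d(GNQT,R)=30, d(GNQT,X)=7/4
step 4: merge (GNQT,R) at d=30, Q=-203/4; branch lengths GNQT→51/8, R→189/8; new cluster GNQRT
  updated: d(GNQRT,X)=-37/8
step 5: merge (GNQRT,X) at d=-37/8; branch lengths GNQRT→-37/16, X→-37/16; new cluster GNQRTX
final tree: (((G:189/8,((N:-17/4,Q:45/4):29/3,T:5/6):83/8):51/8,R:189/8):-37/16,X:-37/16)
total length: 615/8

29/3,5/6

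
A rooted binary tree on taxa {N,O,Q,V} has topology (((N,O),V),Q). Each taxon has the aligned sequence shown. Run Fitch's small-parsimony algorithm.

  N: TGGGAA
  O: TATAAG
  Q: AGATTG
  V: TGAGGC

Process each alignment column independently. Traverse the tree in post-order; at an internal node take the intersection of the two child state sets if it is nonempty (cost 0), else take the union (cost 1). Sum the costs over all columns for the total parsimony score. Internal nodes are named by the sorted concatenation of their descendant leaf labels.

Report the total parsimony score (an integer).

10

site 0, node NO: N={T} ∩ O={T} → {T} (+0)
site 0, node NOV: NO={T} ∩ V={T} → {T} (+0)
site 0, node NOQV: NOV={T} ∪ Q={A} → {A,T} (+1)
site 1, node NO: N={G} ∪ O={A} → {A,G} (+1)
site 1, node NOV: NO={A,G} ∩ V={G} → {G} (+0)
site 1, node NOQV: NOV={G} ∩ Q={G} → {G} (+0)
site 2, node NO: N={G} ∪ O={T} → {G,T} (+1)
site 2, node NOV: NO={G,T} ∪ V={A} → {A,G,T} (+1)
site 2, node NOQV: NOV={A,G,T} ∩ Q={A} → {A} (+0)
site 3, node NO: N={G} ∪ O={A} → {A,G} (+1)
site 3, node NOV: NO={A,G} ∩ V={G} → {G} (+0)
site 3, node NOQV: NOV={G} ∪ Q={T} → {G,T} (+1)
site 4, node NO: N={A} ∩ O={A} → {A} (+0)
site 4, node NOV: NO={A} ∪ V={G} → {A,G} (+1)
site 4, node NOQV: NOV={A,G} ∪ Q={T} → {A,G,T} (+1)
site 5, node NO: N={A} ∪ O={G} → {A,G} (+1)
site 5, node NOV: NO={A,G} ∪ V={C} → {A,C,G} (+1)
site 5, node NOQV: NOV={A,C,G} ∩ Q={G} → {G} (+0)
per-site changes: [1, 1, 2, 2, 2, 2]; total = 10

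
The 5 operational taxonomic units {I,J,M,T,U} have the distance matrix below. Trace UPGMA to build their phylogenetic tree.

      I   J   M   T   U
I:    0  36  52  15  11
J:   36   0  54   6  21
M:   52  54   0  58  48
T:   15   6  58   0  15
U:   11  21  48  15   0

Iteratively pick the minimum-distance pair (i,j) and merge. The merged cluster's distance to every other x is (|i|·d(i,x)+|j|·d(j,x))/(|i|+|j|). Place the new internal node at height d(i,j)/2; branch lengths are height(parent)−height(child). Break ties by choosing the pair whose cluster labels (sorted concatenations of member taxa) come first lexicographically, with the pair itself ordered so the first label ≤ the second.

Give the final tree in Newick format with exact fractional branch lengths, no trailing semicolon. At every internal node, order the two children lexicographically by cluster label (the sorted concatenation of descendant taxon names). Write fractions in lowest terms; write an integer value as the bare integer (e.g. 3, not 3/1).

(((I:11/2,U:11/2):43/8,(J:3,T:3):63/8):125/8,M:53/2)

step 1: merge (J,T) at d=6; branch lengths J→3, T→3; new cluster JT
  updated: d(I,JT)=51/2, d(JT,M)=56, d(JT,U)=18
step 2: merge (I,U) at d=11; branch lengths I→11/2, U→11/2; new cluster IU
  updated: d(IU,JT)=87/4, d(IU,M)=50
step 3: merge (IU,JT) at d=87/4; branch lengths IU→43/8, JT→63/8; new cluster IJTU
  updated: d(IJTU,M)=53
step 4: merge (IJTU,M) at d=53; branch lengths IJTU→125/8, M→53/2; new cluster IJMTU
final tree: (((I:11/2,U:11/2):43/8,(J:3,T:3):63/8):125/8,M:53/2)
total length: 579/8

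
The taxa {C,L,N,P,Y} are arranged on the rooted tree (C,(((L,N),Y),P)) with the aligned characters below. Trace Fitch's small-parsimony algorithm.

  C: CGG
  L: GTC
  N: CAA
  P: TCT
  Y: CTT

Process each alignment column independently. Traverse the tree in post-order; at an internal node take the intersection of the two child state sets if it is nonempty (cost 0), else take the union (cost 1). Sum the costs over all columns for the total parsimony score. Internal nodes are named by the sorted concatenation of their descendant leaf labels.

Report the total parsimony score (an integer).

8

LN@0: {G} ∪ {C} = {C,G} (union, +1)
LNY@0: {C,G} ∩ {C} = {C} (intersection, +0)
LNPY@0: {C} ∪ {T} = {C,T} (union, +1)
CLNPY@0: {C} ∩ {C,T} = {C} (intersection, +0)
LN@1: {T} ∪ {A} = {A,T} (union, +1)
LNY@1: {A,T} ∩ {T} = {T} (intersection, +0)
LNPY@1: {T} ∪ {C} = {C,T} (union, +1)
CLNPY@1: {G} ∪ {C,T} = {C,G,T} (union, +1)
LN@2: {C} ∪ {A} = {A,C} (union, +1)
LNY@2: {A,C} ∪ {T} = {A,C,T} (union, +1)
LNPY@2: {A,C,T} ∩ {T} = {T} (intersection, +0)
CLNPY@2: {G} ∪ {T} = {G,T} (union, +1)
per-site changes: [2, 3, 3]; total = 8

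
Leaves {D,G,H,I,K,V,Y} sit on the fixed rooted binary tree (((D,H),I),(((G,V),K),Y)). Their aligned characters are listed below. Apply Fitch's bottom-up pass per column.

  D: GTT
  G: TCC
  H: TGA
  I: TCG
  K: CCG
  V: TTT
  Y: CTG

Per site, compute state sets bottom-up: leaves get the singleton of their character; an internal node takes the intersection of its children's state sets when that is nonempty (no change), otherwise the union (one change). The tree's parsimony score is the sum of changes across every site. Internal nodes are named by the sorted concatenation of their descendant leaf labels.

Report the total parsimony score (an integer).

11

site 0, node DH: D={G} ∪ H={T} → {G,T} (+1)
site 0, node DHI: DH={G,T} ∩ I={T} → {T} (+0)
site 0, node GV: G={T} ∩ V={T} → {T} (+0)
site 0, node GKV: GV={T} ∪ K={C} → {C,T} (+1)
site 0, node GKVY: GKV={C,T} ∩ Y={C} → {C} (+0)
site 0, node DGHIKVY: DHI={T} ∪ GKVY={C} → {C,T} (+1)
site 1, node DH: D={T} ∪ H={G} → {G,T} (+1)
site 1, node DHI: DH={G,T} ∪ I={C} → {C,G,T} (+1)
site 1, node GV: G={C} ∪ V={T} → {C,T} (+1)
site 1, node GKV: GV={C,T} ∩ K={C} → {C} (+0)
site 1, node GKVY: GKV={C} ∪ Y={T} → {C,T} (+1)
site 1, node DGHIKVY: DHI={C,G,T} ∩ GKVY={C,T} → {C,T} (+0)
site 2, node DH: D={T} ∪ H={A} → {A,T} (+1)
site 2, node DHI: DH={A,T} ∪ I={G} → {A,G,T} (+1)
site 2, node GV: G={C} ∪ V={T} → {C,T} (+1)
site 2, node GKV: GV={C,T} ∪ K={G} → {C,G,T} (+1)
site 2, node GKVY: GKV={C,G,T} ∩ Y={G} → {G} (+0)
site 2, node DGHIKVY: DHI={A,G,T} ∩ GKVY={G} → {G} (+0)
per-site changes: [3, 4, 4]; total = 11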